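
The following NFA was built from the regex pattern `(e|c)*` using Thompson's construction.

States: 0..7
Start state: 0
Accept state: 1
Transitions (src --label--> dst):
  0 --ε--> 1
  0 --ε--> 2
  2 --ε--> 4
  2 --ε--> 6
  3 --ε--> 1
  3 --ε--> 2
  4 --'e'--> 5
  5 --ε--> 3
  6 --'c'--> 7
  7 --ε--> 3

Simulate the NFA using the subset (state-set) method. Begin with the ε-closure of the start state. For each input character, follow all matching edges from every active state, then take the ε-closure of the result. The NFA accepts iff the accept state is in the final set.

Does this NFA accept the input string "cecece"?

Answer: ACCEPT

Derivation:
initial (ε-close {0}): {0,1,2,4,6}
'c' @ 1: {1,2,3,4,6,7}  (accept∈set)
'e' @ 2: {1,2,3,4,5,6}  (accept∈set)
'c' @ 3: {1,2,3,4,6,7}  (accept∈set)
'e' @ 4: {1,2,3,4,5,6}  (accept∈set)
'c' @ 5: {1,2,3,4,6,7}  (accept∈set)
'e' @ 6: {1,2,3,4,5,6}  (accept∈set)
end set {1,2,3,4,5,6} — state 1 in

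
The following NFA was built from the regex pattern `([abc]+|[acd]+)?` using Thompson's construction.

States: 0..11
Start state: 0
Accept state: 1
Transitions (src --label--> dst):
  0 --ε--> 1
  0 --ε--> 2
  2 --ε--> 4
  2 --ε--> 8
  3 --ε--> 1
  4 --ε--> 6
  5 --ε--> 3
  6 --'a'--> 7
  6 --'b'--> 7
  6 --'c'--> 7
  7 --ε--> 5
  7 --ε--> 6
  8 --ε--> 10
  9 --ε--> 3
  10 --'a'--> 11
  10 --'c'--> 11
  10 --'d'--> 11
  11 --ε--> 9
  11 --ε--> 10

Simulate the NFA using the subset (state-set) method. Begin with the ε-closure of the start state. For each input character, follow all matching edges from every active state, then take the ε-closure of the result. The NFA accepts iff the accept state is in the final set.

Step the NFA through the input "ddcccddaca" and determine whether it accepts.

Answer: ACCEPT

Steps:
S₀ = ε-closure({0}) = {0,1,2,4,6,8,10}
'd' @ 1: {1,3,9,10,11}  (accept∈set)
'd' @ 2: {1,3,9,10,11}  (accept∈set)
'c' @ 3: {1,3,9,10,11}  (accept∈set)
'c' @ 4: {1,3,9,10,11}  (accept∈set)
'c' @ 5: {1,3,9,10,11}  (accept∈set)
'd' @ 6: {1,3,9,10,11}  (accept∈set)
'd' @ 7: {1,3,9,10,11}  (accept∈set)
'a' @ 8: {1,3,9,10,11}  (accept∈set)
'c' @ 9: {1,3,9,10,11}  (accept∈set)
'a' @ 10: {1,3,9,10,11}  (accept∈set)
end set {1,3,9,10,11} — state 1 in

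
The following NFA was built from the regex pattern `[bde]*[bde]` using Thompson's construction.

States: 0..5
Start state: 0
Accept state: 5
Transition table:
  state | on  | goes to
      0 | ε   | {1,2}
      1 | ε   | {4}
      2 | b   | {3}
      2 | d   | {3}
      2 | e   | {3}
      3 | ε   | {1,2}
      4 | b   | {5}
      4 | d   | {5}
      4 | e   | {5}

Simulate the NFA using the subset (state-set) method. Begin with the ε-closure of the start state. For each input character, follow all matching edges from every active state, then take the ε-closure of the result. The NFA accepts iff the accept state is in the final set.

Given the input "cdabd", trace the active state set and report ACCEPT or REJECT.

Answer: REJECT

Steps:
initial (ε-close {0}): {0,1,2,4}
'c' @ 1: {}  — no active states
rest 'dabd' ignored (set empty)
end set {} — state 5 not in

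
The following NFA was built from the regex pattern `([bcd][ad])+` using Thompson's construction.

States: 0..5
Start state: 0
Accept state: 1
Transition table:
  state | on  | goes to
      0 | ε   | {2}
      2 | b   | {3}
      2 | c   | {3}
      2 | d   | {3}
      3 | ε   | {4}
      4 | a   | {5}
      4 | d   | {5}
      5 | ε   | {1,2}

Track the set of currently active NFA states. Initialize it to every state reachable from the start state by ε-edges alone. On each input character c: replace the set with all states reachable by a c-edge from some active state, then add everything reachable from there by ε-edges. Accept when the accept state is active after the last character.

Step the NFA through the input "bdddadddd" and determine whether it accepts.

Answer: REJECT

Trace:
S₀ = ε-closure({0}) = {0,2}
'b' @ 1: {3,4}
'd' @ 2: {1,2,5}  [accepting]
'd' @ 3: {3,4}
'd' @ 4: {1,2,5}  [accepting]
'a' @ 5: {}  — dead — no transitions
rest 'dddd' ignored (set empty)
end set {} — state 1 not in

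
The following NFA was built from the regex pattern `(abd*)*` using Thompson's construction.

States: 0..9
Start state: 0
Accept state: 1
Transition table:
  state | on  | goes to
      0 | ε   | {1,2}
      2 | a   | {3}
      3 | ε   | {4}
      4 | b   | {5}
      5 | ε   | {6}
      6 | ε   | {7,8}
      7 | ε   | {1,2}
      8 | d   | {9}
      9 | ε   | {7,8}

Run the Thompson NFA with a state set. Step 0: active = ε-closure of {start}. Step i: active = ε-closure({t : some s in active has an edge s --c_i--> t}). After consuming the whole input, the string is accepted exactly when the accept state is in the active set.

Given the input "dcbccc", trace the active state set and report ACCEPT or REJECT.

initial (ε-close {0}): {0,1,2}
'd' @ 1: {}  — no active states
rest 'cbccc' ignored (set empty)
end set {} — state 1 not in

Answer: REJECT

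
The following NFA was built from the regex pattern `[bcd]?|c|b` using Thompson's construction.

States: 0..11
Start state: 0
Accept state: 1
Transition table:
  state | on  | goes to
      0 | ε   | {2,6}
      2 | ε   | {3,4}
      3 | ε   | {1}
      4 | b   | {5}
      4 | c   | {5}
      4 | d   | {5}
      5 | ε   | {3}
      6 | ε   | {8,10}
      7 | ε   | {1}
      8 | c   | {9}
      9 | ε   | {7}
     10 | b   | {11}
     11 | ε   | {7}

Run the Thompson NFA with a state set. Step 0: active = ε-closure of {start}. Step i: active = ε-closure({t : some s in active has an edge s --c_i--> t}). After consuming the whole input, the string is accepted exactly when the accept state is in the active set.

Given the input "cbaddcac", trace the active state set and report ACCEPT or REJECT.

Answer: REJECT

Trace:
initial (ε-close {0}): {0,1,2,3,4,6,8,10}
'c' @ 1: {1,3,5,7,9}  ✓accept
'b' @ 2: {}  — no active states
rest 'addcac' ignored (set empty)
end set {} — state 1 not in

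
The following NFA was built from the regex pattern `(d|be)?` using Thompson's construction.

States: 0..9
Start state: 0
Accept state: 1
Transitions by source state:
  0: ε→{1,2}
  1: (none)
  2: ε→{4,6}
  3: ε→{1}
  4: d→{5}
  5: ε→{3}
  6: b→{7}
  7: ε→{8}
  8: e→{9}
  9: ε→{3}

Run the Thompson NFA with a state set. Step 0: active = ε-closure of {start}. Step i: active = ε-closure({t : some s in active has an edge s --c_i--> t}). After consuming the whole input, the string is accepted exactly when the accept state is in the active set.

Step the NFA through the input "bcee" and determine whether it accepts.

start: ε-closure({0}) = {0,1,2,4,6}
'b' @ 1: {7,8}
'c' @ 2: {}  — state set empty
rest 'ee' ignored (set empty)
final: {}; accept 1 not in set

Answer: REJECT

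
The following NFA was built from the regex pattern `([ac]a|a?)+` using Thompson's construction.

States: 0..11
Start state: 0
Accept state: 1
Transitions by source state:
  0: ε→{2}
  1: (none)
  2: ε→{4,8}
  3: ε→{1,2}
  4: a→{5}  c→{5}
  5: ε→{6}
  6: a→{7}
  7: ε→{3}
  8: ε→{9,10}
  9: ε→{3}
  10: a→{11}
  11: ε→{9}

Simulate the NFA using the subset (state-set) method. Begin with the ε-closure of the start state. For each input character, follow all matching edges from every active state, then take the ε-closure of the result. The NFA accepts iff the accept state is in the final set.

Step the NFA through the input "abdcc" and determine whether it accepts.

Answer: REJECT

Steps:
initial (ε-close {0}): {0,1,2,3,4,8,9,10}
'a' @ 1: {1,2,3,4,5,6,8,9,10,11}  ✓accept
'b' @ 2: {}  — no active states
rest 'dcc' ignored (set empty)
final: {}; accept 1 not in set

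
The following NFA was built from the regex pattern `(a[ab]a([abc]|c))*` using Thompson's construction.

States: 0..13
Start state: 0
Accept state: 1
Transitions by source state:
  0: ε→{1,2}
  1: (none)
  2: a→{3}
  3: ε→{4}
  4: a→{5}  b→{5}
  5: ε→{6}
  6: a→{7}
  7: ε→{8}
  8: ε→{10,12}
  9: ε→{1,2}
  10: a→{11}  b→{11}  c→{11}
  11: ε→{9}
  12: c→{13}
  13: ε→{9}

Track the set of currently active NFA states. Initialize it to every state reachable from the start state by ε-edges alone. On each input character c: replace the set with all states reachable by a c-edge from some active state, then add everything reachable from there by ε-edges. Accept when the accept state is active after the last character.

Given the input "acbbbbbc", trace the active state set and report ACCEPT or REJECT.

start: ε-closure({0}) = {0,1,2}
'a' @ 1: {3,4}
'c' @ 2: {}  — dead — no transitions
rest 'bbbbbc' ignored (set empty)
after full input: {}  (accept=1 not in)

Answer: REJECT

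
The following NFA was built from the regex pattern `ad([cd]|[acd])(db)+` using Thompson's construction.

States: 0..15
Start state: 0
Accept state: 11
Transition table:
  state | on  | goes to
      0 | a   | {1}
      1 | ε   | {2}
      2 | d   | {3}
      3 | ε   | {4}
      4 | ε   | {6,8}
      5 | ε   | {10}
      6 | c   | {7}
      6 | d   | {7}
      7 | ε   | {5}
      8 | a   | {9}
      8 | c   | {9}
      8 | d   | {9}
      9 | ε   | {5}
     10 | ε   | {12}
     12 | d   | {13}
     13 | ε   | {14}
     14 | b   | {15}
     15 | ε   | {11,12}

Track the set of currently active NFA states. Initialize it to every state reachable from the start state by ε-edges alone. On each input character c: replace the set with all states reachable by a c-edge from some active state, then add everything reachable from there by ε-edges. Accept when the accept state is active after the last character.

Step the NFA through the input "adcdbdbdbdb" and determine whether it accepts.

Answer: ACCEPT

Trace:
S₀ = ε-closure({0}) = {0}
'a' @ 1: {1,2}
'd' @ 2: {3,4,6,8}
'c' @ 3: {5,7,9,10,12}
'd' @ 4: {13,14}
'b' @ 5: {11,12,15}  ✓accept
'd' @ 6: {13,14}
'b' @ 7: {11,12,15}  ✓accept
'd' @ 8: {13,14}
'b' @ 9: {11,12,15}  ✓accept
'd' @ 10: {13,14}
'b' @ 11: {11,12,15}  ✓accept
end set {11,12,15} — state 11 in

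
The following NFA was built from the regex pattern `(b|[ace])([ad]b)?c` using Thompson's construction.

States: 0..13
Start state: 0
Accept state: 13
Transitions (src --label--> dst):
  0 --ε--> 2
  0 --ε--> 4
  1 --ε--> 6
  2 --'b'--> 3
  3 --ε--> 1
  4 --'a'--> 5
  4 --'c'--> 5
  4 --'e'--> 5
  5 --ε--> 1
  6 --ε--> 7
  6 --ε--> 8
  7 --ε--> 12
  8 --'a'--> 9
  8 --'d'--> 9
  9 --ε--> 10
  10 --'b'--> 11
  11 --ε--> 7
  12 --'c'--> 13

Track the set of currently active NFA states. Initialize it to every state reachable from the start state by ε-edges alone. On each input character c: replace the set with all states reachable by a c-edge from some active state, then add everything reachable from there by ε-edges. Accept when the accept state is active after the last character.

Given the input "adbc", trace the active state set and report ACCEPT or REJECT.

start: ε-closure({0}) = {0,2,4}
'a' @ 1: {1,5,6,7,8,12}
'd' @ 2: {9,10}
'b' @ 3: {7,11,12}
'c' @ 4: {13}  (accept∈set)
final: {13}; accept 13 in set

Answer: ACCEPT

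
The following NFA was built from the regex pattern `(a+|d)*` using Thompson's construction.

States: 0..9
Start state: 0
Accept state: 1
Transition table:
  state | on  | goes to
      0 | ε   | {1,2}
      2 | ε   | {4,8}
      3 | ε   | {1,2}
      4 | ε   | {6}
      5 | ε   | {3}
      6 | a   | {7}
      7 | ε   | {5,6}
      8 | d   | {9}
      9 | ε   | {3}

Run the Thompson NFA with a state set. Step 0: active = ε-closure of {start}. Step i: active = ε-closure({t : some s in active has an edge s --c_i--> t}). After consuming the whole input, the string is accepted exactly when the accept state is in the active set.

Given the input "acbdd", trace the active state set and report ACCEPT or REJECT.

initial (ε-close {0}): {0,1,2,4,6,8}
'a' @ 1: {1,2,3,4,5,6,7,8}  (accept∈set)
'c' @ 2: {}  — no active states
rest 'bdd' ignored (set empty)
end set {} — state 1 not in

Answer: REJECT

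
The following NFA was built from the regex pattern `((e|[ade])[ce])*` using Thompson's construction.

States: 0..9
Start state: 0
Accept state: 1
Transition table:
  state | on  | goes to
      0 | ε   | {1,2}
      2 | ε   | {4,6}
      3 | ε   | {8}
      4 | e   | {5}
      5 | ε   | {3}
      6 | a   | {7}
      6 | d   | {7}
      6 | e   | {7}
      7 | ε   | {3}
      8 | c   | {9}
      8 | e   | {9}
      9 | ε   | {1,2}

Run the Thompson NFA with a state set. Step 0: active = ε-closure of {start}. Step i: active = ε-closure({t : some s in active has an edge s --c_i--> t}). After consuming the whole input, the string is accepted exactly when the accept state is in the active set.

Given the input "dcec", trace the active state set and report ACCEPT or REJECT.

Answer: ACCEPT

Derivation:
initial (ε-close {0}): {0,1,2,4,6}
'd' @ 1: {3,7,8}
'c' @ 2: {1,2,4,6,9}  ✓accept
'e' @ 3: {3,5,7,8}
'c' @ 4: {1,2,4,6,9}  ✓accept
after full input: {1,2,4,6,9}  (accept=1 in)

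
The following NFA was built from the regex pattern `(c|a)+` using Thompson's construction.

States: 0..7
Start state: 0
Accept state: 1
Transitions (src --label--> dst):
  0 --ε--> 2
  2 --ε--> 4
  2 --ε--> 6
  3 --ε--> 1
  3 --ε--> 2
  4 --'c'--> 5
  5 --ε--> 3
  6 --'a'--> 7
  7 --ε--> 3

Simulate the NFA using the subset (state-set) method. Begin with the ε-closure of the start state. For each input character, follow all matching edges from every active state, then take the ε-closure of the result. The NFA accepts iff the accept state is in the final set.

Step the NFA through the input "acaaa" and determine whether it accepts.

initial (ε-close {0}): {0,2,4,6}
'a' @ 1: {1,2,3,4,6,7}  [accepting]
'c' @ 2: {1,2,3,4,5,6}  [accepting]
'a' @ 3: {1,2,3,4,6,7}  [accepting]
'a' @ 4: {1,2,3,4,6,7}  [accepting]
'a' @ 5: {1,2,3,4,6,7}  [accepting]
final: {1,2,3,4,6,7}; accept 1 in set

Answer: ACCEPT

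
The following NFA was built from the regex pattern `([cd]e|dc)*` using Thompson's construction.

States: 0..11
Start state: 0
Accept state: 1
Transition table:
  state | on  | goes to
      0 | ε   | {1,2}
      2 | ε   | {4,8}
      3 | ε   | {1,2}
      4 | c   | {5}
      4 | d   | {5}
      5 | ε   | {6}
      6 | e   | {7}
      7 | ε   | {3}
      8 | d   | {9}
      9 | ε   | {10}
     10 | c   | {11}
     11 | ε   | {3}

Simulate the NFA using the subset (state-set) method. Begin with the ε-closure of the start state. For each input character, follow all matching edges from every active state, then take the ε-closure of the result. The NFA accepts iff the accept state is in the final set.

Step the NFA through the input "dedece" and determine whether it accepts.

Answer: ACCEPT

Derivation:
S₀ = ε-closure({0}) = {0,1,2,4,8}
'd' @ 1: {5,6,9,10}
'e' @ 2: {1,2,3,4,7,8}  [accepting]
'd' @ 3: {5,6,9,10}
'e' @ 4: {1,2,3,4,7,8}  [accepting]
'c' @ 5: {5,6}
'e' @ 6: {1,2,3,4,7,8}  [accepting]
end set {1,2,3,4,7,8} — state 1 in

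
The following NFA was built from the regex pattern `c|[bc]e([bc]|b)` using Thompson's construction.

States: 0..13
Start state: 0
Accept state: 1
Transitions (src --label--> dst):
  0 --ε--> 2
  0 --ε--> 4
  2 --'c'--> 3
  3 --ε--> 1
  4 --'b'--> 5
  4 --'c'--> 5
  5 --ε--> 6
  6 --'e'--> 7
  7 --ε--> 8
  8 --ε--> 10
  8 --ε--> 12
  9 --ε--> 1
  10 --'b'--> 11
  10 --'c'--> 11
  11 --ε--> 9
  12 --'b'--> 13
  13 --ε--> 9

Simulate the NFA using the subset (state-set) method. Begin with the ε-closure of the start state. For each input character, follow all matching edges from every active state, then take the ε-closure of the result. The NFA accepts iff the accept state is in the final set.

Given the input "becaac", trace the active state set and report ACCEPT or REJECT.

Answer: REJECT

Derivation:
start: ε-closure({0}) = {0,2,4}
'b' @ 1: {5,6}
'e' @ 2: {7,8,10,12}
'c' @ 3: {1,9,11}  ✓accept
'a' @ 4: {}  — dead — no transitions
rest 'ac' ignored (set empty)
end set {} — state 1 not in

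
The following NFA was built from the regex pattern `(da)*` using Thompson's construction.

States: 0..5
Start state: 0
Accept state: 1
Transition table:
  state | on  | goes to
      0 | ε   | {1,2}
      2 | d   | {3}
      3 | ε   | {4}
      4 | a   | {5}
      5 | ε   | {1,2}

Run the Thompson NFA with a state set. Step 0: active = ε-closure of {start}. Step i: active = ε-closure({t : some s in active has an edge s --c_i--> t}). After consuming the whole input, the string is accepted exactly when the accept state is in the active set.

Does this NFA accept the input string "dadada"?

start: ε-closure({0}) = {0,1,2}
'd' @ 1: {3,4}
'a' @ 2: {1,2,5}  (accept∈set)
'd' @ 3: {3,4}
'a' @ 4: {1,2,5}  (accept∈set)
'd' @ 5: {3,4}
'a' @ 6: {1,2,5}  (accept∈set)
after full input: {1,2,5}  (accept=1 in)

Answer: ACCEPT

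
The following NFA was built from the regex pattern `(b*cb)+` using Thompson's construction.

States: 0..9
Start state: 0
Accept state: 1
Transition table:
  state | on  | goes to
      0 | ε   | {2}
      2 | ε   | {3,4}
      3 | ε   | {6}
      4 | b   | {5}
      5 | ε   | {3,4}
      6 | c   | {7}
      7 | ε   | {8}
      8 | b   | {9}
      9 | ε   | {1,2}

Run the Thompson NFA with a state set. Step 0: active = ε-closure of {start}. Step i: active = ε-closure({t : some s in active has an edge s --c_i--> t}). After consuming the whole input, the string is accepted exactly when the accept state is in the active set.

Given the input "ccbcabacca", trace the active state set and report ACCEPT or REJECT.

S₀ = ε-closure({0}) = {0,2,3,4,6}
'c' @ 1: {7,8}
'c' @ 2: {}  — state set empty
rest 'bcabacca' ignored (set empty)
after full input: {}  (accept=1 not in)

Answer: REJECT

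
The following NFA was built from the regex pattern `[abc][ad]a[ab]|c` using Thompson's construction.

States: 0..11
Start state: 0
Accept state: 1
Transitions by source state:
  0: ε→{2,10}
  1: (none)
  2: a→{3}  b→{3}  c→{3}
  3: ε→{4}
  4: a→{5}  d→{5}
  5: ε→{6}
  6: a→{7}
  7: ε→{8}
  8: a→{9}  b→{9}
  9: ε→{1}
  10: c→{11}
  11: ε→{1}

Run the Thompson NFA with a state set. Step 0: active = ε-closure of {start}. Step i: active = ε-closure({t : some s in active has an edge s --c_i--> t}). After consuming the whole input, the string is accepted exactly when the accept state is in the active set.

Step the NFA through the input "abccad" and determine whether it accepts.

Answer: REJECT

Steps:
start: ε-closure({0}) = {0,2,10}
'a' @ 1: {3,4}
'b' @ 2: {}  — state set empty
rest 'ccad' ignored (set empty)
after full input: {}  (accept=1 not in)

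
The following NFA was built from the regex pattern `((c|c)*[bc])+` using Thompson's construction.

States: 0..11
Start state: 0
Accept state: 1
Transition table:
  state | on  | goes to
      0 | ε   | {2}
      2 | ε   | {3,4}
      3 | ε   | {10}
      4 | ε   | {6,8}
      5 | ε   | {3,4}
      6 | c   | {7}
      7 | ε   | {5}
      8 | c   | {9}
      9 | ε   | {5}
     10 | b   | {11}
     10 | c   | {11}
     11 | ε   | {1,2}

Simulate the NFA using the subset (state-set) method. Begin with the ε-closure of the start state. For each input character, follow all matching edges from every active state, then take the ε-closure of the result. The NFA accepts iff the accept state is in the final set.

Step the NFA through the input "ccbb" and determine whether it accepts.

S₀ = ε-closure({0}) = {0,2,3,4,6,8,10}
'c' @ 1: {1,2,3,4,5,6,7,8,9,10,11}  (accept∈set)
'c' @ 2: {1,2,3,4,5,6,7,8,9,10,11}  (accept∈set)
'b' @ 3: {1,2,3,4,6,8,10,11}  (accept∈set)
'b' @ 4: {1,2,3,4,6,8,10,11}  (accept∈set)
final: {1,2,3,4,6,8,10,11}; accept 1 in set

Answer: ACCEPT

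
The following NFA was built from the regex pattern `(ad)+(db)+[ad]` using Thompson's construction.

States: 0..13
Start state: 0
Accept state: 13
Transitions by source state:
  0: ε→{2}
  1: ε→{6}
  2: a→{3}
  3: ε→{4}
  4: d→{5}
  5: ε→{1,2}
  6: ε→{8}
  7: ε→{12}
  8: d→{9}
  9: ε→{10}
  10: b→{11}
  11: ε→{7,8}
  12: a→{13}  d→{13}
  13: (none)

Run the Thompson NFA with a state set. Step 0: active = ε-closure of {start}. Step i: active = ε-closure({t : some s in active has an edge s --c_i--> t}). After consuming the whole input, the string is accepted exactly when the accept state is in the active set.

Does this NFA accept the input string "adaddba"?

S₀ = ε-closure({0}) = {0,2}
'a' @ 1: {3,4}
'd' @ 2: {1,2,5,6,8}
'a' @ 3: {3,4}
'd' @ 4: {1,2,5,6,8}
'd' @ 5: {9,10}
'b' @ 6: {7,8,11,12}
'a' @ 7: {13}  (accept∈set)
end set {13} — state 13 in

Answer: ACCEPT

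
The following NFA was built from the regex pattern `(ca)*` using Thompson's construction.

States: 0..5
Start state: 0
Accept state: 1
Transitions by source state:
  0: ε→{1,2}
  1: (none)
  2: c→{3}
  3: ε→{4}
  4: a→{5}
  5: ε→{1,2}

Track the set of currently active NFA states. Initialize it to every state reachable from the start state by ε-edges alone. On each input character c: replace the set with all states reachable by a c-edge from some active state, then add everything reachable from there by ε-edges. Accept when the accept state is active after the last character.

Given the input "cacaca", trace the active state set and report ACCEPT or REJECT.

S₀ = ε-closure({0}) = {0,1,2}
'c' @ 1: {3,4}
'a' @ 2: {1,2,5}  ✓accept
'c' @ 3: {3,4}
'a' @ 4: {1,2,5}  ✓accept
'c' @ 5: {3,4}
'a' @ 6: {1,2,5}  ✓accept
final: {1,2,5}; accept 1 in set

Answer: ACCEPT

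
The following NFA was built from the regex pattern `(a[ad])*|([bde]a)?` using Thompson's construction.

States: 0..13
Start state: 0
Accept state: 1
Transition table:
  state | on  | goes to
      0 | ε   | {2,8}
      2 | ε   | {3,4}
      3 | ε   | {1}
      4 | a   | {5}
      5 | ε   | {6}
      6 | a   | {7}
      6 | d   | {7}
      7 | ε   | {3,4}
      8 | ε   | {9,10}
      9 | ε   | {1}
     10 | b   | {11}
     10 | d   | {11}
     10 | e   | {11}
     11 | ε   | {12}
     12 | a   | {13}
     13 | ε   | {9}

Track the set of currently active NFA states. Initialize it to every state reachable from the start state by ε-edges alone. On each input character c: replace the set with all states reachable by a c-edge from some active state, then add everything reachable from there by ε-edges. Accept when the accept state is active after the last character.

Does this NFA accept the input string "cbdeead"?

Answer: REJECT

Trace:
initial (ε-close {0}): {0,1,2,3,4,8,9,10}
'c' @ 1: {}  — state set empty
rest 'bdeead' ignored (set empty)
final: {}; accept 1 not in set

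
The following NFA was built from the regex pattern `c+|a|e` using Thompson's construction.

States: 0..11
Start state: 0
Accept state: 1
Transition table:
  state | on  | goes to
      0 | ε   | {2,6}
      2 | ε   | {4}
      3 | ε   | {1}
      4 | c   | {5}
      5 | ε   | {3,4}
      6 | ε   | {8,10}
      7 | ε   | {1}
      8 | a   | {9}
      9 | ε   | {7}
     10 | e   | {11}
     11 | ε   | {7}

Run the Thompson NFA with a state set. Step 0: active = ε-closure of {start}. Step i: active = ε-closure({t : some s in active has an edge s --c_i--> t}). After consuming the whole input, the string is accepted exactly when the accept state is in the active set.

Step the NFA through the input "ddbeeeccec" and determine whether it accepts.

Answer: REJECT

Derivation:
start: ε-closure({0}) = {0,2,4,6,8,10}
'd' @ 1: {}  — dead — no transitions
rest 'dbeeeccec' ignored (set empty)
final: {}; accept 1 not in set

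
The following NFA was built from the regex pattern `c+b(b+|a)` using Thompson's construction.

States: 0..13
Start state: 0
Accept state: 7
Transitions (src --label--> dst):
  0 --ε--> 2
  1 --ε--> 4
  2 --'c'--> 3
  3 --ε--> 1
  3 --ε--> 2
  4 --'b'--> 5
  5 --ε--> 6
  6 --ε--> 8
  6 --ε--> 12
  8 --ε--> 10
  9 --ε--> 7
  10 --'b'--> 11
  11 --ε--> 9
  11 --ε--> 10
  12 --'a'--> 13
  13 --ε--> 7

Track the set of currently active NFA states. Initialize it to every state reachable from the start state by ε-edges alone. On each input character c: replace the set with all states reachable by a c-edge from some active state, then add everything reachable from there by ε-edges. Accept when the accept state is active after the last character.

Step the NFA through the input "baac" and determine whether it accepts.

Answer: REJECT

Derivation:
start: ε-closure({0}) = {0,2}
'b' @ 1: {}  — dead — no transitions
rest 'aac' ignored (set empty)
after full input: {}  (accept=7 not in)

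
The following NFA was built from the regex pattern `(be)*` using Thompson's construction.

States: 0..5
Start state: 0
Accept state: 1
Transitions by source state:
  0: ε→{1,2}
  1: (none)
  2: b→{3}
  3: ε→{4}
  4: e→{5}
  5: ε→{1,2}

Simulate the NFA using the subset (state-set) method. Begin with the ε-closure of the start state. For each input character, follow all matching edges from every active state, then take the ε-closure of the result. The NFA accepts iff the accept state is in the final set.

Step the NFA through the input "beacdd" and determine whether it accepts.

start: ε-closure({0}) = {0,1,2}
'b' @ 1: {3,4}
'e' @ 2: {1,2,5}  ✓accept
'a' @ 3: {}  — state set empty
rest 'cdd' ignored (set empty)
after full input: {}  (accept=1 not in)

Answer: REJECT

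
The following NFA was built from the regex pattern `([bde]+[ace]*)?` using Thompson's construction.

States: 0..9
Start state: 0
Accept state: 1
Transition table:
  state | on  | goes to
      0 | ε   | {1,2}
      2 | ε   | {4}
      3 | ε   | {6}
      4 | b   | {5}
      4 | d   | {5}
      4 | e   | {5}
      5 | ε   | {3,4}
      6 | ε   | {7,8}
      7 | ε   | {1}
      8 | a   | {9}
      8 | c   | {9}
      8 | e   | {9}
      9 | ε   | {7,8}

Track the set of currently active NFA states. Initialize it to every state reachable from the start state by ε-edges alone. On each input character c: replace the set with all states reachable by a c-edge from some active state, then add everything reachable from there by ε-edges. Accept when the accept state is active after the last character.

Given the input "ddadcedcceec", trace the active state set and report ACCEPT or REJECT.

initial (ε-close {0}): {0,1,2,4}
'd' @ 1: {1,3,4,5,6,7,8}  [accepting]
'd' @ 2: {1,3,4,5,6,7,8}  [accepting]
'a' @ 3: {1,7,8,9}  [accepting]
'd' @ 4: {}  — state set empty
rest 'cedcceec' ignored (set empty)
end set {} — state 1 not in

Answer: REJECT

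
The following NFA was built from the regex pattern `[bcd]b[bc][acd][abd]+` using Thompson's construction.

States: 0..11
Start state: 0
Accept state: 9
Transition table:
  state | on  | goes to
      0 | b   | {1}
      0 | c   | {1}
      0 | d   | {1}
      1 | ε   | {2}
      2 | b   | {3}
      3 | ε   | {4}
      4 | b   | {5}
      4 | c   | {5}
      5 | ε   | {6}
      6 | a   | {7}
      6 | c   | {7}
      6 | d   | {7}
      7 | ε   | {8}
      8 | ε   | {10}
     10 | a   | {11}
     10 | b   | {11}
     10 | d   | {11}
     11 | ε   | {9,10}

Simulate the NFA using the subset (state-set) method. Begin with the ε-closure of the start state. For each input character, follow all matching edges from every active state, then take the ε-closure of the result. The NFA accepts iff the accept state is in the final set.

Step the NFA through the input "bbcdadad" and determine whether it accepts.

Answer: ACCEPT

Trace:
initial (ε-close {0}): {0}
'b' @ 1: {1,2}
'b' @ 2: {3,4}
'c' @ 3: {5,6}
'd' @ 4: {7,8,10}
'a' @ 5: {9,10,11}  (accept∈set)
'd' @ 6: {9,10,11}  (accept∈set)
'a' @ 7: {9,10,11}  (accept∈set)
'd' @ 8: {9,10,11}  (accept∈set)
after full input: {9,10,11}  (accept=9 in)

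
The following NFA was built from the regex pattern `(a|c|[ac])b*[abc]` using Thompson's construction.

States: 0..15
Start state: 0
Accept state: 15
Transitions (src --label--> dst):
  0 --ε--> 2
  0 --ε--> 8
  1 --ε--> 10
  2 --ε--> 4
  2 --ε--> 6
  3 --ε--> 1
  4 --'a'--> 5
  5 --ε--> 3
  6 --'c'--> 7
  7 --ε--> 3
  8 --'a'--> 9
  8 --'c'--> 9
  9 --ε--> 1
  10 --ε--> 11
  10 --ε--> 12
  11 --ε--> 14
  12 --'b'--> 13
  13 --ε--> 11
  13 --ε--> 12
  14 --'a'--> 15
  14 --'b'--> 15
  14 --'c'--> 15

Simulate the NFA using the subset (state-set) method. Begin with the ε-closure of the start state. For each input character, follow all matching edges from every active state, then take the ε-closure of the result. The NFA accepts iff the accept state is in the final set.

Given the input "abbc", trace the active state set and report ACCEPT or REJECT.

Answer: ACCEPT

Derivation:
S₀ = ε-closure({0}) = {0,2,4,6,8}
'a' @ 1: {1,3,5,9,10,11,12,14}
'b' @ 2: {11,12,13,14,15}  ✓accept
'b' @ 3: {11,12,13,14,15}  ✓accept
'c' @ 4: {15}  ✓accept
end set {15} — state 15 in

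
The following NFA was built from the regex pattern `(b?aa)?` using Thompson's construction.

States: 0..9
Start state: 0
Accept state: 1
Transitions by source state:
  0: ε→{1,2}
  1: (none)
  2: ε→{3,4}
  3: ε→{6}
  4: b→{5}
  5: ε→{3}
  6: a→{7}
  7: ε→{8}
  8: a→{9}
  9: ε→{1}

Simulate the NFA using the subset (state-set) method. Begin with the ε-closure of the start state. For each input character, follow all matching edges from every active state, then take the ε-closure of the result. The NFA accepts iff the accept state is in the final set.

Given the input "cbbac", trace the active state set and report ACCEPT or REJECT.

Answer: REJECT

Steps:
S₀ = ε-closure({0}) = {0,1,2,3,4,6}
'c' @ 1: {}  — dead — no transitions
rest 'bbac' ignored (set empty)
end set {} — state 1 not in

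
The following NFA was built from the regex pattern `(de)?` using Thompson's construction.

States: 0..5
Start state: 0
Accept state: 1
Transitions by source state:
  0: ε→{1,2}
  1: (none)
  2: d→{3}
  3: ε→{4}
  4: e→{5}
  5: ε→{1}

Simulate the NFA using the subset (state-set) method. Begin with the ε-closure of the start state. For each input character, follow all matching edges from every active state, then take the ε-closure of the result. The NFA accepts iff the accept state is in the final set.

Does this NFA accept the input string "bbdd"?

Answer: REJECT

Derivation:
S₀ = ε-closure({0}) = {0,1,2}
'b' @ 1: {}  — state set empty
rest 'bdd' ignored (set empty)
end set {} — state 1 not in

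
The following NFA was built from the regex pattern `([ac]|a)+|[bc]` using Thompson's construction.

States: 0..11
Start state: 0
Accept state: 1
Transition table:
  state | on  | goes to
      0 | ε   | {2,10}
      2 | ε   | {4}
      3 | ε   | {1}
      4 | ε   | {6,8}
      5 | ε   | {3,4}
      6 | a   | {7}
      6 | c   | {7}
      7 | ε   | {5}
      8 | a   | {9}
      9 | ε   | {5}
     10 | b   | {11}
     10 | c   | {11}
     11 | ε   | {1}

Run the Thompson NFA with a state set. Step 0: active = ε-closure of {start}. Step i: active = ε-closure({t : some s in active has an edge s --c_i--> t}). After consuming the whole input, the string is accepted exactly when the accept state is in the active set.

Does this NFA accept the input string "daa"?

Answer: REJECT

Trace:
initial (ε-close {0}): {0,2,4,6,8,10}
'd' @ 1: {}  — state set empty
rest 'aa' ignored (set empty)
after full input: {}  (accept=1 not in)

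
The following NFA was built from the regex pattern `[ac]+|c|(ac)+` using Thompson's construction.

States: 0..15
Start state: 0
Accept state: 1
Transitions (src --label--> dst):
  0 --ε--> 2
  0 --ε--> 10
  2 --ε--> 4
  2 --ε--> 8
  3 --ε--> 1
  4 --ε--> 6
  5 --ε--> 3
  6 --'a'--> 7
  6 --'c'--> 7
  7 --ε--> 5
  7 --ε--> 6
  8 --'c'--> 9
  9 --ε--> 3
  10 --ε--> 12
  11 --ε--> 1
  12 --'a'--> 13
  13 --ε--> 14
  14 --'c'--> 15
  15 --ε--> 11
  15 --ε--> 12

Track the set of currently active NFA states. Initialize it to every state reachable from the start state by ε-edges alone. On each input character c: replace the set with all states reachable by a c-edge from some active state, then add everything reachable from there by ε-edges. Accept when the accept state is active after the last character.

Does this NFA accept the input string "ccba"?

Answer: REJECT

Derivation:
start: ε-closure({0}) = {0,2,4,6,8,10,12}
'c' @ 1: {1,3,5,6,7,9}  (accept∈set)
'c' @ 2: {1,3,5,6,7}  (accept∈set)
'b' @ 3: {}  — state set empty
rest 'a' ignored (set empty)
end set {} — state 1 not in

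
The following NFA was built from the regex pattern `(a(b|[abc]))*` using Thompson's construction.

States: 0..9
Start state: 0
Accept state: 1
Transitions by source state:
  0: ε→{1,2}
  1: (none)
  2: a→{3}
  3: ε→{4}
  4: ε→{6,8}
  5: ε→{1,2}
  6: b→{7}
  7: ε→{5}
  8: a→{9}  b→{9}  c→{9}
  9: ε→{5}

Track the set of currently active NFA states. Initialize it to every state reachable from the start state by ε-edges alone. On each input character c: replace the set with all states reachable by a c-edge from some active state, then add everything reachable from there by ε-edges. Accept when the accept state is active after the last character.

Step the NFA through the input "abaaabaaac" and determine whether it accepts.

S₀ = ε-closure({0}) = {0,1,2}
'a' @ 1: {3,4,6,8}
'b' @ 2: {1,2,5,7,9}  (accept∈set)
'a' @ 3: {3,4,6,8}
'a' @ 4: {1,2,5,9}  (accept∈set)
'a' @ 5: {3,4,6,8}
'b' @ 6: {1,2,5,7,9}  (accept∈set)
'a' @ 7: {3,4,6,8}
'a' @ 8: {1,2,5,9}  (accept∈set)
'a' @ 9: {3,4,6,8}
'c' @ 10: {1,2,5,9}  (accept∈set)
end set {1,2,5,9} — state 1 in

Answer: ACCEPT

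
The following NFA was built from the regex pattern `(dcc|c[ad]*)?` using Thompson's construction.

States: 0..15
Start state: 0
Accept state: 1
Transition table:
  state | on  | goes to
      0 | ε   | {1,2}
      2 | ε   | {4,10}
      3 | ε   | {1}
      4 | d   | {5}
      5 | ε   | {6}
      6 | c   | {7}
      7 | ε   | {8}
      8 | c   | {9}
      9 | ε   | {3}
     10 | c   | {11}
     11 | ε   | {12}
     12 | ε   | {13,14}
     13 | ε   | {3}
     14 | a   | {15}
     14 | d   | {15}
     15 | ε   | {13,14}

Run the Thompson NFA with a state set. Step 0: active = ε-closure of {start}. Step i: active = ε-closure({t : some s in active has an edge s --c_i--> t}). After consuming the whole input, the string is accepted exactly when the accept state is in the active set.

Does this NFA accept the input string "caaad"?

Answer: ACCEPT

Steps:
initial (ε-close {0}): {0,1,2,4,10}
'c' @ 1: {1,3,11,12,13,14}  ✓accept
'a' @ 2: {1,3,13,14,15}  ✓accept
'a' @ 3: {1,3,13,14,15}  ✓accept
'a' @ 4: {1,3,13,14,15}  ✓accept
'd' @ 5: {1,3,13,14,15}  ✓accept
end set {1,3,13,14,15} — state 1 in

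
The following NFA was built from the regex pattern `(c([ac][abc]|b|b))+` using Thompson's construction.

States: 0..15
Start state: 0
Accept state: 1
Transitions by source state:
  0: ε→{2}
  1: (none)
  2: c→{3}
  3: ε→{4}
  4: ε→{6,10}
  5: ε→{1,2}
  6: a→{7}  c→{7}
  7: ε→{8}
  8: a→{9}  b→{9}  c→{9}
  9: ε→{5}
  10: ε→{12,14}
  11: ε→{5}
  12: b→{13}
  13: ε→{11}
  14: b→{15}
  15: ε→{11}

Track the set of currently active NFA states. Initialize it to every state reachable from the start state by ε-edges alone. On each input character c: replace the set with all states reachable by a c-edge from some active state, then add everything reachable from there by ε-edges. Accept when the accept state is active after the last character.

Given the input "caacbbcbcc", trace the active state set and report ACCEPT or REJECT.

initial (ε-close {0}): {0,2}
'c' @ 1: {3,4,6,10,12,14}
'a' @ 2: {7,8}
'a' @ 3: {1,2,5,9}  (accept∈set)
'c' @ 4: {3,4,6,10,12,14}
'b' @ 5: {1,2,5,11,13,15}  (accept∈set)
'b' @ 6: {}  — dead — no transitions
rest 'cbcc' ignored (set empty)
final: {}; accept 1 not in set

Answer: REJECT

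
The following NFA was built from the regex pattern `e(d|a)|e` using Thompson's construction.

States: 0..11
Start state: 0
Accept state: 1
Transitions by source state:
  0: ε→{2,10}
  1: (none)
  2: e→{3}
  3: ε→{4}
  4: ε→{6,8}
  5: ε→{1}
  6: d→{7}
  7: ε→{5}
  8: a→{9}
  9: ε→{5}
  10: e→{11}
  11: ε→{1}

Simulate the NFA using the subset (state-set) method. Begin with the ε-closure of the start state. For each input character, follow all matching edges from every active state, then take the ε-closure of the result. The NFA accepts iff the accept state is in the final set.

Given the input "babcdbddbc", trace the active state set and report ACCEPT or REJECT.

Answer: REJECT

Steps:
S₀ = ε-closure({0}) = {0,2,10}
'b' @ 1: {}  — dead — no transitions
rest 'abcdbddbc' ignored (set empty)
final: {}; accept 1 not in set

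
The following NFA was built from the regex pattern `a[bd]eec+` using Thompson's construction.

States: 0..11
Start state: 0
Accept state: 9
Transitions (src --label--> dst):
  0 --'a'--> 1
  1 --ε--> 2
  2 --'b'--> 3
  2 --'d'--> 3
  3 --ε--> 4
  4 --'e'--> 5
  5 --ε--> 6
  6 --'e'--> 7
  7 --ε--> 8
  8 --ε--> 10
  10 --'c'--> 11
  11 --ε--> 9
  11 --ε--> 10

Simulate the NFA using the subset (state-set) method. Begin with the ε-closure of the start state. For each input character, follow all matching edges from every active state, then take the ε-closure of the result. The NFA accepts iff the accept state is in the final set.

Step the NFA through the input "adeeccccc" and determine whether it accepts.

start: ε-closure({0}) = {0}
'a' @ 1: {1,2}
'd' @ 2: {3,4}
'e' @ 3: {5,6}
'e' @ 4: {7,8,10}
'c' @ 5: {9,10,11}  (accept∈set)
'c' @ 6: {9,10,11}  (accept∈set)
'c' @ 7: {9,10,11}  (accept∈set)
'c' @ 8: {9,10,11}  (accept∈set)
'c' @ 9: {9,10,11}  (accept∈set)
after full input: {9,10,11}  (accept=9 in)

Answer: ACCEPT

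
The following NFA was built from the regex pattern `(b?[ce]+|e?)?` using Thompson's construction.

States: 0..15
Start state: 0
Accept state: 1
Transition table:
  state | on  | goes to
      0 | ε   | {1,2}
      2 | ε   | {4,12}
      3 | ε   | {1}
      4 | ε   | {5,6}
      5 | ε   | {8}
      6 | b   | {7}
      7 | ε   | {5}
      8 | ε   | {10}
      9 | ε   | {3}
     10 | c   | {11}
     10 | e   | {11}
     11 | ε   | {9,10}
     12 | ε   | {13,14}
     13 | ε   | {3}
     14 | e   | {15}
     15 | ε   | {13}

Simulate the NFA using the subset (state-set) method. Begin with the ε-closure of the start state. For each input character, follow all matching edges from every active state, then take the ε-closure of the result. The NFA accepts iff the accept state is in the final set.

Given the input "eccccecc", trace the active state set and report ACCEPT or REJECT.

Answer: ACCEPT

Trace:
start: ε-closure({0}) = {0,1,2,3,4,5,6,8,10,12,13,14}
'e' @ 1: {1,3,9,10,11,13,15}  ✓accept
'c' @ 2: {1,3,9,10,11}  ✓accept
'c' @ 3: {1,3,9,10,11}  ✓accept
'c' @ 4: {1,3,9,10,11}  ✓accept
'c' @ 5: {1,3,9,10,11}  ✓accept
'e' @ 6: {1,3,9,10,11}  ✓accept
'c' @ 7: {1,3,9,10,11}  ✓accept
'c' @ 8: {1,3,9,10,11}  ✓accept
final: {1,3,9,10,11}; accept 1 in set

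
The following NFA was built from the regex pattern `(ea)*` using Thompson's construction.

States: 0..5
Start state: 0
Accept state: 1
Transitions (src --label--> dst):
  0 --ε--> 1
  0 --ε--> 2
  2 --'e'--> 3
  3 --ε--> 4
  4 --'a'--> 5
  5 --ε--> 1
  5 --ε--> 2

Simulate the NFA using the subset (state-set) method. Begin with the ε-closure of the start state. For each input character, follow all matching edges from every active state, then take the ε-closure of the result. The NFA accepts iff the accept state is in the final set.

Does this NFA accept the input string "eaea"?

start: ε-closure({0}) = {0,1,2}
'e' @ 1: {3,4}
'a' @ 2: {1,2,5}  (accept∈set)
'e' @ 3: {3,4}
'a' @ 4: {1,2,5}  (accept∈set)
end set {1,2,5} — state 1 in

Answer: ACCEPT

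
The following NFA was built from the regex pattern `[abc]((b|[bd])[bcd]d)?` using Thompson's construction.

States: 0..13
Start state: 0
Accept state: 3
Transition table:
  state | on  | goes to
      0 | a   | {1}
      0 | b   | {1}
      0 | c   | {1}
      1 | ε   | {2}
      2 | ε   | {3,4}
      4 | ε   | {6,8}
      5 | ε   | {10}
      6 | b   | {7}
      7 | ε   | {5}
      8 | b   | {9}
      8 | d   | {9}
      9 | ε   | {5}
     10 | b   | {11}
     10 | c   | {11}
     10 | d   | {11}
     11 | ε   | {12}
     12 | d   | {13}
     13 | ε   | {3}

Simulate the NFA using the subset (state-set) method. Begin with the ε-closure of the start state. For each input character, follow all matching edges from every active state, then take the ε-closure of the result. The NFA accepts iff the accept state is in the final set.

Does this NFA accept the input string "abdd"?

S₀ = ε-closure({0}) = {0}
'a' @ 1: {1,2,3,4,6,8}  [accepting]
'b' @ 2: {5,7,9,10}
'd' @ 3: {11,12}
'd' @ 4: {3,13}  [accepting]
final: {3,13}; accept 3 in set

Answer: ACCEPT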